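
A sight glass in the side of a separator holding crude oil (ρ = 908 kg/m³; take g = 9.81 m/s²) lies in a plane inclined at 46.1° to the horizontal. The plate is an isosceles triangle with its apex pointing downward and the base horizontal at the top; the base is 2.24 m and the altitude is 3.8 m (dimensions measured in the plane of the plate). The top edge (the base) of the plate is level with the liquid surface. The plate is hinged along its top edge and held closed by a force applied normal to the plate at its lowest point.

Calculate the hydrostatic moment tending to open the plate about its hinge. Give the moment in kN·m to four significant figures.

γ = ρg = 908 × 9.81 / 1000 = 8.90748 kN/m³.
Let θ = 46.1° be the plate's angle to the horizontal; measure y along the incline from where the plane meets the free surface. Vertical depth h = y·sinθ with sinθ = 0.720551.
With the apex down, the centroid sits h/3 = 3.8/3 = 1.26667 m below the base (the top edge), so y_c = 1.26667 m and h_c = 1.26667 × 0.720551 = 0.9127 m.
A = ½ × 2.24 × 3.8 = 4.256 m².
Resultant F = γ·h_c·A = 8.90748 × 0.9127 × 4.256 = 34.6007 kN.
I_c = b·h³/36 = 2.24 × 3.8³/36 = 3.41426 m⁴.
Centre of pressure: y_p = y_c + I_c/(y_c·A) = 1.26667 + 3.41426/(1.26667 × 4.256) = 1.26667 + 0.633332 = 1.9 m along the plane.
The resultant acts 1.26667 + 0.633332 = 1.9 m (along the plate) below the hinge at the top edge, so the moment about the hinge is M = F × 1.9 = 34.6007 × 1.9 = 65.7413 kN·m.

M ≈ 65.74 kN·m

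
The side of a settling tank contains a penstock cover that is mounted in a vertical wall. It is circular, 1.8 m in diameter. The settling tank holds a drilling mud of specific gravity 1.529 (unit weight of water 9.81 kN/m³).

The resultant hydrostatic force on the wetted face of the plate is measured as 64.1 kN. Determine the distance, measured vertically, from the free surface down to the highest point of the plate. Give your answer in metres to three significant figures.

d_top ≈ 0.779 m

γ = 1.529 × 9.81 = 14.99949 kN/m³.
A = π(0.9)² = 2.54469 m².
From F = γ·h_c·A, the centroid depth is h_c = 64.1/(14.99949 × 2.54469) = 1.67937 m.
The centroid is at the centre, 0.9 m below the top of the plate, so the highest point sits at h_top = 1.67937 − 0.9 = 0.77937 m below the surface.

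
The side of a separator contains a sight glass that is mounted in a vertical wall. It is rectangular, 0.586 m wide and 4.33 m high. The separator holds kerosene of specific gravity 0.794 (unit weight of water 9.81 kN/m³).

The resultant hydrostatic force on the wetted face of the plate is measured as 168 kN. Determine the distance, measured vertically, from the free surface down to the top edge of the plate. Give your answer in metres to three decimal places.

d_top ≈ 6.335 m

γ = 0.794 × 9.81 = 7.78914 kN/m³.
A = 0.586 × 4.33 = 2.53738 m².
From F = γ·h_c·A, the centroid depth is h_c = 168/(7.78914 × 2.53738) = 8.5003 m.
The centroid lies 4.33/2 = 2.165 m below the top edge, so the top edge sits at h_top = 8.5003 − 2.165 = 6.3353 m below the surface.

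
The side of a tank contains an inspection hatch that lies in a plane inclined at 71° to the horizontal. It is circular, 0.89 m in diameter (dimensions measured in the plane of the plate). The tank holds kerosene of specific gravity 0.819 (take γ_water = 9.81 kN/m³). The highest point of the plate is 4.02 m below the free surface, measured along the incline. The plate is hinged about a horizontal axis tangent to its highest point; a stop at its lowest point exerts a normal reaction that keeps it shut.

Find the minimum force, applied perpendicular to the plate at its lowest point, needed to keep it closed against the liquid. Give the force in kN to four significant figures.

P ≈ 10.81 kN

γ = 0.819 × 9.81 = 8.03439 kN/m³.
Let θ = 71° be the plate's angle to the horizontal; measure y along the incline from where the plane meets the free surface. Vertical depth h = y·sinθ with sinθ = 0.945519.
The centroid is at the centre, 0.445 m below the top of the plate, so y_c = 4.02 + 0.445 = 4.465 m and h_c = 4.465 × 0.945519 = 4.22174 m.
A = π(0.445)² = 0.622114 m².
Resultant F = γ·h_c·A = 8.03439 × 4.22174 × 0.622114 = 21.1016 kN.
I_c = πr⁴/4 = π × 0.445⁴/4 = 0.0307985 m⁴.
Centre of pressure: y_p = y_c + I_c/(y_c·A) = 4.465 + 0.0307985/(4.465 × 0.622114) = 4.465 + 0.0110876 = 4.47609 m along the plane.
The resultant acts 0.445 + 0.0110876 = 0.456088 m (along the plate) below the hinge at the top edge, so the moment about the hinge is M = F × 0.456088 = 21.1016 × 0.456088 = 9.62419 kN·m.
A normal force at the bottom, 0.89 m from the hinge, must supply this moment: P = 9.62419/0.89 = 10.8137 kN.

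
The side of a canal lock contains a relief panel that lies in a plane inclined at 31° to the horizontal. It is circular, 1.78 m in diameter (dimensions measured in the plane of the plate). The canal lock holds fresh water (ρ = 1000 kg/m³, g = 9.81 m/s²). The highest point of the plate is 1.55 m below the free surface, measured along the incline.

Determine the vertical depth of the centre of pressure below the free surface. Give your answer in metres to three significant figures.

h_p = 1.30 m

γ = ρg = 1000 × 9.81 = 9810 N/m³ = 9.81 kN/m³.
Let θ = 31° be the plate's angle to the horizontal; measure y along the incline from where the plane meets the free surface. Vertical depth h = y·sinθ with sinθ = 0.515038.
The centroid is at the centre, 0.89 m below the top of the plate, so y_c = 1.55 + 0.89 = 2.44 m and h_c = 2.44 × 0.515038 = 1.25669 m.
A = π(0.89)² = 2.48846 m².
Resultant F = γ·h_c·A = 9.81 × 1.25669 × 2.48846 = 30.6781 kN.
I_c = πr⁴/4 = π × 0.89⁴/4 = 0.492776 m⁴.
Centre of pressure: y_p = y_c + I_c/(y_c·A) = 2.44 + 0.492776/(2.44 × 2.48846) = 2.44 + 0.0811576 = 2.52116 m along the plane.
Vertically, h_p = y_p·sinθ = 2.52116 × 0.515038 = 1.29849 m.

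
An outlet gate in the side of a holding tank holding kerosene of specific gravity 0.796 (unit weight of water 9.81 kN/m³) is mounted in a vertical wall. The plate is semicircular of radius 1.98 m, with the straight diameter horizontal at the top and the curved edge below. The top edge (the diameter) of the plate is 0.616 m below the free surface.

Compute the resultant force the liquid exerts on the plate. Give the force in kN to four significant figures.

F ≈ 70.03 kN

γ = 0.796 × 9.81 = 7.80876 kN/m³.
The centroid of a semicircle lies 4r/(3π) = 0.840338 m from the diameter, here below the top edge, so the centroid depth is h_c = 0.616 + 0.840338 = 1.45634 m.
A = πr²/2 = π × 1.98²/2 = 6.15815 m².
Resultant F = γ·h_c·A = 7.80876 × 1.45634 × 6.15815 = 70.0318 kN.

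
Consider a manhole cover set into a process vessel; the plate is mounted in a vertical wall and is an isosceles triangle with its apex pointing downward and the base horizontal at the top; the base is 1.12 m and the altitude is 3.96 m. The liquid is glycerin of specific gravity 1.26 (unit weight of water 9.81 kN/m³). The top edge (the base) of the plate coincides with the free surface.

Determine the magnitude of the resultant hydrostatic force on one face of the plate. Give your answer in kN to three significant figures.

F ≈ 36.2 kN

γ = 1.26 × 9.81 = 12.3606 kN/m³.
With the apex down, the centroid sits h/3 = 3.96/3 = 1.32 m below the base (the top edge), so the centroid depth is h_c = 1.32 m.
A = ½ × 1.12 × 3.96 = 2.2176 m².
Resultant F = γ·h_c·A = 12.3606 × 1.32 × 2.2176 = 36.1823 kN.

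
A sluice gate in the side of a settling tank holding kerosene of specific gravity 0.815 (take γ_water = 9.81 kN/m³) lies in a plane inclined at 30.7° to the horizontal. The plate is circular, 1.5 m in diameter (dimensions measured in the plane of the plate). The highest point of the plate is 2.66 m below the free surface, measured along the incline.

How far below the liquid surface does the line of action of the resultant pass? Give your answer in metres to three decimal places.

h_p = 1.762 m

γ = 0.815 × 9.81 = 7.99515 kN/m³.
Let θ = 30.7° be the plate's angle to the horizontal; measure y along the incline from where the plane meets the free surface. Vertical depth h = y·sinθ with sinθ = 0.510543.
The centroid is at the centre, 0.75 m below the top of the plate, so y_c = 2.66 + 0.75 = 3.41 m and h_c = 3.41 × 0.510543 = 1.74095 m.
A = π(0.75)² = 1.76715 m².
Resultant F = γ·h_c·A = 7.99515 × 1.74095 × 1.76715 = 24.5972 kN.
I_c = πr⁴/4 = π × 0.75⁴/4 = 0.248505 m⁴.
Centre of pressure: y_p = y_c + I_c/(y_c·A) = 3.41 + 0.248505/(3.41 × 1.76715) = 3.41 + 0.0412389 = 3.45124 m along the plane.
Vertically, h_p = y_p·sinθ = 3.45124 × 0.510543 = 1.76201 m.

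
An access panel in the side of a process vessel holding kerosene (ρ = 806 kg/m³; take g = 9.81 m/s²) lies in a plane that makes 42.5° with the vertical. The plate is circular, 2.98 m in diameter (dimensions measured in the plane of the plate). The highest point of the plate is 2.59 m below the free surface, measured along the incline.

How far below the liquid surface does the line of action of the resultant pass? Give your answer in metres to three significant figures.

h_p = 3.11 m

γ = ρg = 806 × 9.81 / 1000 = 7.90686 kN/m³.
The plate makes 42.5° with the vertical, i.e. θ = 90° − 42.5° = 47.5° to the horizontal. Measuring y along the incline from the free-surface line, vertical depth h = y·sinθ with sinθ = 0.737277.
The centroid is at the centre, 1.49 m below the top of the plate, so y_c = 2.59 + 1.49 = 4.08 m and h_c = 4.08 × 0.737277 = 3.00809 m.
A = π(1.49)² = 6.97465 m².
Resultant F = γ·h_c·A = 7.90686 × 3.00809 × 6.97465 = 165.889 kN.
I_c = πr⁴/4 = π × 1.49⁴/4 = 3.87111 m⁴.
Centre of pressure: y_p = y_c + I_c/(y_c·A) = 4.08 + 3.87111/(4.08 × 6.97465) = 4.08 + 0.136036 = 4.21604 m along the plane.
Vertically, h_p = y_p·sinθ = 4.21604 × 0.737277 = 3.10839 m.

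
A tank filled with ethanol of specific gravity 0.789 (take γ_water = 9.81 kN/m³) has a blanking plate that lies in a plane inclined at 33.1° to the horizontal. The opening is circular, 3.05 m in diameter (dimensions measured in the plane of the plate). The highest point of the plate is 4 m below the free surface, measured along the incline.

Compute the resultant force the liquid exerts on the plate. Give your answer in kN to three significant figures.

F ≈ 171 kN

γ = 0.789 × 9.81 = 7.74009 kN/m³.
Let θ = 33.1° be the plate's angle to the horizontal; measure y along the incline from where the plane meets the free surface. Vertical depth h = y·sinθ with sinθ = 0.546102.
The centroid is at the centre, 1.525 m below the top of the plate, so y_c = 4 + 1.525 = 5.525 m and h_c = 5.525 × 0.546102 = 3.01721 m.
A = π(1.525)² = 7.30617 m².
Resultant F = γ·h_c·A = 7.74009 × 3.01721 × 7.30617 = 170.624 kN.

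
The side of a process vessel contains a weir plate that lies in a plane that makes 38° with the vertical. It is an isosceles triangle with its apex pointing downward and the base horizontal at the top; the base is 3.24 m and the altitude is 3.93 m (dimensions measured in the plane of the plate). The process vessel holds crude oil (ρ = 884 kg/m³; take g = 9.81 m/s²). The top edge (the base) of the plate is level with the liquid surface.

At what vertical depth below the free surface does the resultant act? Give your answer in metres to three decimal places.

γ = ρg = 884 × 9.81 / 1000 = 8.67204 kN/m³.
The plate makes 38° with the vertical, i.e. θ = 90° − 38° = 52° to the horizontal. Measuring y along the incline from the free-surface line, vertical depth h = y·sinθ with sinθ = 0.788011.
With the apex down, the centroid sits h/3 = 3.93/3 = 1.31 m below the base (the top edge), so y_c = 1.31 m and h_c = 1.31 × 0.788011 = 1.03229 m.
A = ½ × 3.24 × 3.93 = 6.3666 m².
Resultant F = γ·h_c·A = 8.67204 × 1.03229 × 6.3666 = 56.9942 kN.
I_c = b·h³/36 = 3.24 × 3.93³/36 = 5.46286 m⁴.
Centre of pressure: y_p = y_c + I_c/(y_c·A) = 1.31 + 5.46286/(1.31 × 6.3666) = 1.31 + 0.655 = 1.965 m along the plane.
Vertically, h_p = y_p·sinθ = 1.965 × 0.788011 = 1.54844 m.

h_p = 1.548 m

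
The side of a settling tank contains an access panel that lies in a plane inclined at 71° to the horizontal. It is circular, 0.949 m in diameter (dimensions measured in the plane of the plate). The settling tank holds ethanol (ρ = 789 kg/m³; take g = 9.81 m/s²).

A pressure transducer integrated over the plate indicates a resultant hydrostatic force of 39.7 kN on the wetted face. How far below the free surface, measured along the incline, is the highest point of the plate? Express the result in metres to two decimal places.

y_top ≈ 7.19 m

γ = ρg = 789 × 9.81 / 1000 = 7.74009 kN/m³.
A = π(0.4745)² = 0.70733 m².
From F = γ·h_c·A, the centroid depth is h_c = 39.7/(7.74009 × 0.70733) = 7.25141 m.
Let θ = 71° be the plate's angle to the horizontal; measure y along the incline from where the plane meets the free surface. Vertical depth h = y·sinθ with sinθ = 0.945519.
Along the incline, y_c = h_c/sinθ = 7.25141/0.945519 = 7.66924 m.
The centroid is at the centre, 0.4745 m below the top of the plate, so the highest point sits at y_top = 7.66924 − 0.4745 = 7.19474 m along the incline.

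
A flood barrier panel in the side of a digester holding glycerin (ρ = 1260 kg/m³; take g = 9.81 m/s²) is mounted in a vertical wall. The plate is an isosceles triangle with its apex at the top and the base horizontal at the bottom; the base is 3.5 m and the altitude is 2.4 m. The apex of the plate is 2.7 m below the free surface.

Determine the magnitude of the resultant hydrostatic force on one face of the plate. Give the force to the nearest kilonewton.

F ≈ 223 kN

γ = ρg = 1260 × 9.81 / 1000 = 12.3606 kN/m³.
With the apex up, the centroid sits 2h/3 = 2 × 2.4/3 = 1.6 m below the apex, so the centroid depth is h_c = 2.7 + 1.6 = 4.3 m.
A = ½ × 3.5 × 2.4 = 4.2 m².
Resultant F = γ·h_c·A = 12.3606 × 4.3 × 4.2 = 223.232 kN.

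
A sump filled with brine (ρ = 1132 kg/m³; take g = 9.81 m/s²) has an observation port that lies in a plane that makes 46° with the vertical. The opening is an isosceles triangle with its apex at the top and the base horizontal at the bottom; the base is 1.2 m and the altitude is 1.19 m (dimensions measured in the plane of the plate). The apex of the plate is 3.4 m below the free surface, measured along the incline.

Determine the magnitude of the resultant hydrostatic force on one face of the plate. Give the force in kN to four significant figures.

F ≈ 23.10 kN

γ = ρg = 1132 × 9.81 / 1000 = 11.10492 kN/m³.
The plate makes 46° with the vertical, i.e. θ = 90° − 46° = 44° to the horizontal. Measuring y along the incline from the free-surface line, vertical depth h = y·sinθ with sinθ = 0.694658.
With the apex up, the centroid sits 2h/3 = 2 × 1.19/3 = 0.793333 m below the apex, so y_c = 3.4 + 0.793333 = 4.19333 m and h_c = 4.19333 × 0.694658 = 2.91293 m.
A = ½ × 1.2 × 1.19 = 0.714 m².
Resultant F = γ·h_c·A = 11.10492 × 2.91293 × 0.714 = 23.0964 kN.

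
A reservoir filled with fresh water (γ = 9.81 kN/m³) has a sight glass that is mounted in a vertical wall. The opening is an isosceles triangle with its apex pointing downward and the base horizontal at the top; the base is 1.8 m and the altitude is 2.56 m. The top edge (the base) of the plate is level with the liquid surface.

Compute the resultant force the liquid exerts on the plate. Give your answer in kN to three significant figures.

F ≈ 19.3 kN

γ = 9.81 kN/m³.
With the apex down, the centroid sits h/3 = 2.56/3 = 0.853333 m below the base (the top edge), so the centroid depth is h_c = 0.853333 m.
A = ½ × 1.8 × 2.56 = 2.304 m².
Resultant F = γ·h_c·A = 9.81 × 0.853333 × 2.304 = 19.2872 kN.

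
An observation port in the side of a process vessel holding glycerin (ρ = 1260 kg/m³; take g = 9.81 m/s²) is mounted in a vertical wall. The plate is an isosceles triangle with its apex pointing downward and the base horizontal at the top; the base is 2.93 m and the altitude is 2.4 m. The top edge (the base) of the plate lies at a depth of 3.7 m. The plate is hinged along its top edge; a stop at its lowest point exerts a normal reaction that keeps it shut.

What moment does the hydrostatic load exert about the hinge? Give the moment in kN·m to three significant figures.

γ = ρg = 1260 × 9.81 / 1000 = 12.3606 kN/m³.
With the apex down, the centroid sits h/3 = 2.4/3 = 0.8 m below the base (the top edge), so the centroid depth is h_c = 3.7 + 0.8 = 4.5 m.
A = ½ × 2.93 × 2.4 = 3.516 m².
Resultant F = γ·h_c·A = 12.3606 × 4.5 × 3.516 = 195.569 kN.
I_c = b·h³/36 = 2.93 × 2.4³/36 = 1.12512 m⁴.
Centre of pressure: y_p = y_c + I_c/(y_c·A) = 4.5 + 1.12512/(4.5 × 3.516) = 4.5 + 0.0711111 = 4.57111 m along the plane.
The resultant acts 0.8 + 0.0711111 = 0.871111 m (along the plate) below the hinge at the top edge, so the moment about the hinge is M = F × 0.871111 = 195.569 × 0.871111 = 170.362 kN·m.

M ≈ 170 kN·m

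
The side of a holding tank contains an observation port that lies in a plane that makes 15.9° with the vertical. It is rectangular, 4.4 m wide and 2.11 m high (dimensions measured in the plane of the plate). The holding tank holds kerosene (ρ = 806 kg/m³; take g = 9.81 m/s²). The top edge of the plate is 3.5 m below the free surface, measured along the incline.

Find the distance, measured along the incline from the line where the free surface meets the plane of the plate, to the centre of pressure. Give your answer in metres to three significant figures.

y_p = 4.64 m

γ = ρg = 806 × 9.81 / 1000 = 7.90686 kN/m³.
The plate makes 15.9° with the vertical, i.e. θ = 90° − 15.9° = 74.1° to the horizontal. Measuring y along the incline from the free-surface line, vertical depth h = y·sinθ with sinθ = 0.961741.
The centroid lies 2.11/2 = 1.055 m below the top edge, so y_c = 3.5 + 1.055 = 4.555 m and h_c = 4.555 × 0.961741 = 4.38073 m.
A = 4.4 × 2.11 = 9.284 m².
Resultant F = γ·h_c·A = 7.90686 × 4.38073 × 9.284 = 321.578 kN.
I_c = b·h³/12 = 4.4 × 2.11³/12 = 3.44444 m⁴.
Centre of pressure: y_p = y_c + I_c/(y_c·A) = 4.555 + 3.44444/(4.555 × 9.284) = 4.555 + 0.0814508 = 4.63645 m along the plane.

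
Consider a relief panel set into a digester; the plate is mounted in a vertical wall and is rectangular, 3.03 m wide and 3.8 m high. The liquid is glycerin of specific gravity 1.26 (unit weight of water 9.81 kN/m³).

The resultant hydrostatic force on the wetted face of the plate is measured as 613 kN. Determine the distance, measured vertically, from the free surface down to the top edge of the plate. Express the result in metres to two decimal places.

d_top ≈ 2.41 m

γ = 1.26 × 9.81 = 12.3606 kN/m³.
A = 3.03 × 3.8 = 11.514 m².
From F = γ·h_c·A, the centroid depth is h_c = 613/(12.3606 × 11.514) = 4.3072 m.
The centroid lies 3.8/2 = 1.9 m below the top edge, so the top edge sits at h_top = 4.3072 − 1.9 = 2.4072 m below the surface.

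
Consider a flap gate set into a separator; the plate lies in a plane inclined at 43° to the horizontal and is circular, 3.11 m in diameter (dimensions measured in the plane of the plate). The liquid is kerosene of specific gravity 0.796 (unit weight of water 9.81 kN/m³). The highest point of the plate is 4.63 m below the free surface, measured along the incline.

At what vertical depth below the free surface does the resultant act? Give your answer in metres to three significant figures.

γ = 0.796 × 9.81 = 7.80876 kN/m³.
Let θ = 43° be the plate's angle to the horizontal; measure y along the incline from where the plane meets the free surface. Vertical depth h = y·sinθ with sinθ = 0.681998.
The centroid is at the centre, 1.555 m below the top of the plate, so y_c = 4.63 + 1.555 = 6.185 m and h_c = 6.185 × 0.681998 = 4.21816 m.
A = π(1.555)² = 7.59645 m².
Resultant F = γ·h_c·A = 7.80876 × 4.21816 × 7.59645 = 250.216 kN.
I_c = πr⁴/4 = π × 1.555⁴/4 = 4.5921 m⁴.
Centre of pressure: y_p = y_c + I_c/(y_c·A) = 6.185 + 4.5921/(6.185 × 7.59645) = 6.185 + 0.0977374 = 6.28274 m along the plane.
Vertically, h_p = y_p·sinθ = 6.28274 × 0.681998 = 4.28482 m.

h_p = 4.28 m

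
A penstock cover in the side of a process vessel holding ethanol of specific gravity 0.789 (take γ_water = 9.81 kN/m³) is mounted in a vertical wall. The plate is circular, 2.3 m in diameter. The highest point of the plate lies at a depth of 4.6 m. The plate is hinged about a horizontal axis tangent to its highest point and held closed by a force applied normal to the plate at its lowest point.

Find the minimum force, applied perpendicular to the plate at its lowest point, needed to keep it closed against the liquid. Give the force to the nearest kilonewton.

P ≈ 97 kN

γ = 0.789 × 9.81 = 7.74009 kN/m³.
The centroid is at the centre, 1.15 m below the top of the plate, so the centroid depth is h_c = 4.6 + 1.15 = 5.75 m.
A = π(1.15)² = 4.15476 m².
Resultant F = γ·h_c·A = 7.74009 × 5.75 × 4.15476 = 184.91 kN.
I_c = πr⁴/4 = π × 1.15⁴/4 = 1.37367 m⁴.
Centre of pressure: y_p = y_c + I_c/(y_c·A) = 5.75 + 1.37367/(5.75 × 4.15476) = 5.75 + 0.0575001 = 5.8075 m along the plane.
The resultant acts 1.15 + 0.0575001 = 1.2075 m (along the plate) below the hinge at the top edge, so the moment about the hinge is M = F × 1.2075 = 184.91 × 1.2075 = 223.279 kN·m.
A normal force at the bottom, 2.3 m from the hinge, must supply this moment: P = 223.279/2.3 = 97.0778 kN.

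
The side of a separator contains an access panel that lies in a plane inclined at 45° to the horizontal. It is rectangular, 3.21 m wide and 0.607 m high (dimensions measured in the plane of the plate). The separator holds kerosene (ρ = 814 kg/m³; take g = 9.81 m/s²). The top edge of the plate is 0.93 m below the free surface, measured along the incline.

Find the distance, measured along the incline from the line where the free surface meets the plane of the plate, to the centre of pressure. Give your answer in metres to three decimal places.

γ = ρg = 814 × 9.81 / 1000 = 7.98534 kN/m³.
Let θ = 45° be the plate's angle to the horizontal; measure y along the incline from where the plane meets the free surface. Vertical depth h = y·sinθ with sinθ = 0.707107.
The centroid lies 0.607/2 = 0.3035 m below the top edge, so y_c = 0.93 + 0.3035 = 1.2335 m and h_c = 1.2335 × 0.707107 = 0.872216 m.
A = 3.21 × 0.607 = 1.94847 m².
Resultant F = γ·h_c·A = 7.98534 × 0.872216 × 1.94847 = 13.571 kN.
I_c = b·h³/12 = 3.21 × 0.607³/12 = 0.059826 m⁴.
Centre of pressure: y_p = y_c + I_c/(y_c·A) = 1.2335 + 0.059826/(1.2335 × 1.94847) = 1.2335 + 0.0248918 = 1.25839 m along the plane.

y_p = 1.258 m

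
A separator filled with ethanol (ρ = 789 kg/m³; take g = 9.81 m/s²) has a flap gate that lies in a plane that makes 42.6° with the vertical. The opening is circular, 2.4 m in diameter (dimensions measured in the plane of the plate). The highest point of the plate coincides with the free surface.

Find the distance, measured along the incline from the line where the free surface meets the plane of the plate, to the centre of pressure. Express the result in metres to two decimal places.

γ = ρg = 789 × 9.81 / 1000 = 7.74009 kN/m³.
The plate makes 42.6° with the vertical, i.e. θ = 90° − 42.6° = 47.4° to the horizontal. Measuring y along the incline from the free-surface line, vertical depth h = y·sinθ with sinθ = 0.736097.
The centroid is at the centre, 1.2 m below the top of the plate, so y_c = 1.2 m and h_c = 1.2 × 0.736097 = 0.883316 m.
A = π(1.2)² = 4.52389 m².
Resultant F = γ·h_c·A = 7.74009 × 0.883316 × 4.52389 = 30.9296 kN.
I_c = πr⁴/4 = π × 1.2⁴/4 = 1.6286 m⁴.
Centre of pressure: y_p = y_c + I_c/(y_c·A) = 1.2 + 1.6286/(1.2 × 4.52389) = 1.2 + 0.3 = 1.5 m along the plane.

y_p = 1.50 m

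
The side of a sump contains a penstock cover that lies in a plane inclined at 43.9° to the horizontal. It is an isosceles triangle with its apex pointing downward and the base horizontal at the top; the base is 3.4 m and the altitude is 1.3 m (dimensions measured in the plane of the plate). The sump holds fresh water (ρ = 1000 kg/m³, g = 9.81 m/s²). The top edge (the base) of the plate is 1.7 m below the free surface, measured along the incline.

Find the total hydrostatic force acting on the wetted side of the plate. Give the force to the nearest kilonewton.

F ≈ 32 kN

γ = ρg = 1000 × 9.81 = 9810 N/m³ = 9.81 kN/m³.
Let θ = 43.9° be the plate's angle to the horizontal; measure y along the incline from where the plane meets the free surface. Vertical depth h = y·sinθ with sinθ = 0.693402.
With the apex down, the centroid sits h/3 = 1.3/3 = 0.433333 m below the base (the top edge), so y_c = 1.7 + 0.433333 = 2.13333 m and h_c = 2.13333 × 0.693402 = 1.47926 m.
A = ½ × 3.4 × 1.3 = 2.21 m².
Resultant F = γ·h_c·A = 9.81 × 1.47926 × 2.21 = 32.0705 kN.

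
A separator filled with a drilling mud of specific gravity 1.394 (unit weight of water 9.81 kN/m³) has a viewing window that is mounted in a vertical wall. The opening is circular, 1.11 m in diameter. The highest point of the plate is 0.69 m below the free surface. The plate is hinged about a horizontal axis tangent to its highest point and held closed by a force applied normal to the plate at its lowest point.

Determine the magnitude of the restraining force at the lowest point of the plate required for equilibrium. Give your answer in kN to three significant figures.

P ≈ 9.16 kN

γ = 1.394 × 9.81 = 13.67514 kN/m³.
The centroid is at the centre, 0.555 m below the top of the plate, so the centroid depth is h_c = 0.69 + 0.555 = 1.245 m.
A = π(0.555)² = 0.967689 m².
Resultant F = γ·h_c·A = 13.67514 × 1.245 × 0.967689 = 16.4754 kN.
I_c = πr⁴/4 = π × 0.555⁴/4 = 0.0745181 m⁴.
Centre of pressure: y_p = y_c + I_c/(y_c·A) = 1.245 + 0.0745181/(1.245 × 0.967689) = 1.245 + 0.0618524 = 1.30685 m along the plane.
The resultant acts 0.555 + 0.0618524 = 0.616852 m (along the plate) below the hinge at the top edge, so the moment about the hinge is M = F × 0.616852 = 16.4754 × 0.616852 = 10.1629 kN·m.
A normal force at the bottom, 1.11 m from the hinge, must supply this moment: P = 10.1629/1.11 = 9.15577 kN.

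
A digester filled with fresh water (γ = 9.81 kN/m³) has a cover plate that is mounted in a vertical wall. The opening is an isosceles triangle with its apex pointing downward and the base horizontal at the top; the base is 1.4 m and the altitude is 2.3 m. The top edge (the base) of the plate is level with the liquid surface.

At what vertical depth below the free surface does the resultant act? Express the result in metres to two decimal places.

γ = 9.81 kN/m³.
With the apex down, the centroid sits h/3 = 2.3/3 = 0.766667 m below the base (the top edge), so the centroid depth is h_c = 0.766667 m.
A = ½ × 1.4 × 2.3 = 1.61 m².
Resultant F = γ·h_c·A = 9.81 × 0.766667 × 1.61 = 12.1088 kN.
I_c = b·h³/36 = 1.4 × 2.3³/36 = 0.473161 m⁴.
Centre of pressure: y_p = y_c + I_c/(y_c·A) = 0.766667 + 0.473161/(0.766667 × 1.61) = 0.766667 + 0.383333 = 1.15 m along the plane.

h_p = 1.15 m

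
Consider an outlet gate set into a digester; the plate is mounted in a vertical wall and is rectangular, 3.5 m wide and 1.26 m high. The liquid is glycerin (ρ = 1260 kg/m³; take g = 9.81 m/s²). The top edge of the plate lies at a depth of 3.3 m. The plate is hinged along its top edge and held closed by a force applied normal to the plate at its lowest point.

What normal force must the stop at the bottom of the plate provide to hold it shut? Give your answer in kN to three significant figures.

P ≈ 113 kN

γ = ρg = 1260 × 9.81 / 1000 = 12.3606 kN/m³.
The centroid lies 1.26/2 = 0.63 m below the top edge, so the centroid depth is h_c = 3.3 + 0.63 = 3.93 m.
A = 3.5 × 1.26 = 4.41 m².
Resultant F = γ·h_c·A = 12.3606 × 3.93 × 4.41 = 214.225 kN.
I_c = b·h³/12 = 3.5 × 1.26³/12 = 0.583443 m⁴.
Centre of pressure: y_p = y_c + I_c/(y_c·A) = 3.93 + 0.583443/(3.93 × 4.41) = 3.93 + 0.0336641 = 3.96366 m along the plane.
The resultant acts 0.63 + 0.0336641 = 0.663664 m (along the plate) below the hinge at the top edge, so the moment about the hinge is M = F × 0.663664 = 214.225 × 0.663664 = 142.173 kN·m.
A normal force at the bottom, 1.26 m from the hinge, must supply this moment: P = 142.173/1.26 = 112.836 kN.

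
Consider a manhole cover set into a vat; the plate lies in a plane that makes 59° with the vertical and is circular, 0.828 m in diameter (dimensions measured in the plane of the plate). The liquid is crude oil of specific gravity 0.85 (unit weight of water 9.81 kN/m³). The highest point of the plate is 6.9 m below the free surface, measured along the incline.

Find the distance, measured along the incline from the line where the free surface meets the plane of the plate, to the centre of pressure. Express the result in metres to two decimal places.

γ = 0.85 × 9.81 = 8.3385 kN/m³.
The plate makes 59° with the vertical, i.e. θ = 90° − 59° = 31° to the horizontal. Measuring y along the incline from the free-surface line, vertical depth h = y·sinθ with sinθ = 0.515038.
The centroid is at the centre, 0.414 m below the top of the plate, so y_c = 6.9 + 0.414 = 7.314 m and h_c = 7.314 × 0.515038 = 3.76699 m.
A = π(0.414)² = 0.538456 m².
Resultant F = γ·h_c·A = 8.3385 × 3.76699 × 0.538456 = 16.9135 kN.
I_c = πr⁴/4 = π × 0.414⁴/4 = 0.0230723 m⁴.
Centre of pressure: y_p = y_c + I_c/(y_c·A) = 7.314 + 0.0230723/(7.314 × 0.538456) = 7.314 + 0.00585849 = 7.31986 m along the plane.

y_p = 7.32 m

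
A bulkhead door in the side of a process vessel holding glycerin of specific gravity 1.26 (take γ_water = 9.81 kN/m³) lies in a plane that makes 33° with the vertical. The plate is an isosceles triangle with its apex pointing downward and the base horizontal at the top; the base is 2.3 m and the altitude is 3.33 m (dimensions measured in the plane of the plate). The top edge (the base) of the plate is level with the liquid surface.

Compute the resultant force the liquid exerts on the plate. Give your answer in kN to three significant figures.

F ≈ 44.1 kN

γ = 1.26 × 9.81 = 12.3606 kN/m³.
The plate makes 33° with the vertical, i.e. θ = 90° − 33° = 57° to the horizontal. Measuring y along the incline from the free-surface line, vertical depth h = y·sinθ with sinθ = 0.838671.
With the apex down, the centroid sits h/3 = 3.33/3 = 1.11 m below the base (the top edge), so y_c = 1.11 m and h_c = 1.11 × 0.838671 = 0.930925 m.
A = ½ × 2.3 × 3.33 = 3.8295 m².
Resultant F = γ·h_c·A = 12.3606 × 0.930925 × 3.8295 = 44.0653 kN.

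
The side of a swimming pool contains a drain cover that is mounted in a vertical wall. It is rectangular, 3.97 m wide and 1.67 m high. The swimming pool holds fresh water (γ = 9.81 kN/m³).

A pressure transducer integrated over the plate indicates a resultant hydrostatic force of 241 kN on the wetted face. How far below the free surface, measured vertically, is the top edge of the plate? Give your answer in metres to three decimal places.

γ = 9.81 kN/m³.
A = 3.97 × 1.67 = 6.6299 m².
From F = γ·h_c·A, the centroid depth is h_c = 241/(9.81 × 6.6299) = 3.70545 m.
The centroid lies 1.67/2 = 0.835 m below the top edge, so the top edge sits at h_top = 3.70545 − 0.835 = 2.87045 m below the surface.

d_top ≈ 2.870 m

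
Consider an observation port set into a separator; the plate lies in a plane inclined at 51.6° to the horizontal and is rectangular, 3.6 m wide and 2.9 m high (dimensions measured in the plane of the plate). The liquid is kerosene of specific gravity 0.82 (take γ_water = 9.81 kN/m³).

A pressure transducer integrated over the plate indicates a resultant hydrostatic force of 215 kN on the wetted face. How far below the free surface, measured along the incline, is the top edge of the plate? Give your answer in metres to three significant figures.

y_top ≈ 1.82 m

γ = 0.82 × 9.81 = 8.0442 kN/m³.
A = 3.6 × 2.9 = 10.44 m².
From F = γ·h_c·A, the centroid depth is h_c = 215/(8.0442 × 10.44) = 2.56009 m.
Let θ = 51.6° be the plate's angle to the horizontal; measure y along the incline from where the plane meets the free surface. Vertical depth h = y·sinθ with sinθ = 0.783693.
Along the incline, y_c = h_c/sinθ = 2.56009/0.783693 = 3.2667 m.
The centroid lies 2.9/2 = 1.45 m below the top edge, so the top edge sits at y_top = 3.2667 − 1.45 = 1.8167 m along the incline.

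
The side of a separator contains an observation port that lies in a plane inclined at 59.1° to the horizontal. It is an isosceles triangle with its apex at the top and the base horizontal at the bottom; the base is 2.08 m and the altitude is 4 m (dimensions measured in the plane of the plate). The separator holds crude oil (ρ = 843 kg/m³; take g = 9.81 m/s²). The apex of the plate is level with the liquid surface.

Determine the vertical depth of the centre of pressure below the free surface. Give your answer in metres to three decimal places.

γ = ρg = 843 × 9.81 / 1000 = 8.26983 kN/m³.
Let θ = 59.1° be the plate's angle to the horizontal; measure y along the incline from where the plane meets the free surface. Vertical depth h = y·sinθ with sinθ = 0.858065.
With the apex up, the centroid sits 2h/3 = 2 × 4/3 = 2.66667 m below the apex, so y_c = 2.66667 m and h_c = 2.66667 × 0.858065 = 2.28818 m.
A = ½ × 2.08 × 4 = 4.16 m².
Resultant F = γ·h_c·A = 8.26983 × 2.28818 × 4.16 = 78.7191 kN.
I_c = b·h³/36 = 2.08 × 4³/36 = 3.69778 m⁴.
Centre of pressure: y_p = y_c + I_c/(y_c·A) = 2.66667 + 3.69778/(2.66667 × 4.16) = 2.66667 + 0.333333 = 3 m along the plane.
Vertically, h_p = y_p·sinθ = 3 × 0.858065 = 2.5742 m.

h_p = 2.574 m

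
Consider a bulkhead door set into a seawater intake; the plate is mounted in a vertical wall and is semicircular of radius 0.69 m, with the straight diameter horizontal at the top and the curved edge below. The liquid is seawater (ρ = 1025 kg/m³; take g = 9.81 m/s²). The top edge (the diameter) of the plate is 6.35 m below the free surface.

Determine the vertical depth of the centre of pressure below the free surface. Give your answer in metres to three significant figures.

γ = ρg = 1025 × 9.81 / 1000 = 10.05525 kN/m³.
The centroid of a semicircle lies 4r/(3π) = 0.292845 m from the diameter, here below the top edge, so the centroid depth is h_c = 6.35 + 0.292845 = 6.64284 m.
A = πr²/2 = π × 0.69²/2 = 0.747856 m².
Resultant F = γ·h_c·A = 10.05525 × 6.64284 × 0.747856 = 49.9534 kN.
I_c = (π/8 − 8/(9π))·r⁴ = 0.109757 × 0.69⁴ = 0.0248788 m⁴.
Centre of pressure: y_p = y_c + I_c/(y_c·A) = 6.64284 + 0.0248788/(6.64284 × 0.747856) = 6.64284 + 0.00500792 = 6.64785 m along the plane.

h_p = 6.65 m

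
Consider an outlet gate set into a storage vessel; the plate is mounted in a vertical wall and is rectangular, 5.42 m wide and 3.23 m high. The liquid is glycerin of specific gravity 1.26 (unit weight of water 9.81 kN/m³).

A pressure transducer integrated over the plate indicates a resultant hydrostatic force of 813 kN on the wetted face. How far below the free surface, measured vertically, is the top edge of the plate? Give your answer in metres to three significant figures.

d_top ≈ 2.14 m

γ = 1.26 × 9.81 = 12.3606 kN/m³.
A = 5.42 × 3.23 = 17.5066 m².
From F = γ·h_c·A, the centroid depth is h_c = 813/(12.3606 × 17.5066) = 3.75707 m.
The centroid lies 3.23/2 = 1.615 m below the top edge, so the top edge sits at h_top = 3.75707 − 1.615 = 2.14207 m below the surface.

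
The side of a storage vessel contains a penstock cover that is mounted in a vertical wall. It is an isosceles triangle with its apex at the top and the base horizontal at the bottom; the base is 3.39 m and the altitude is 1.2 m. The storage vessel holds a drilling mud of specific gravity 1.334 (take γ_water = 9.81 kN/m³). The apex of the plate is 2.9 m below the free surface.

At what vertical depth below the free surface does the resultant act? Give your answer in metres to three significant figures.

γ = 1.334 × 9.81 = 13.08654 kN/m³.
With the apex up, the centroid sits 2h/3 = 2 × 1.2/3 = 0.8 m below the apex, so the centroid depth is h_c = 2.9 + 0.8 = 3.7 m.
A = ½ × 3.39 × 1.2 = 2.034 m².
Resultant F = γ·h_c·A = 13.08654 × 3.7 × 2.034 = 98.4867 kN.
I_c = b·h³/36 = 3.39 × 1.2³/36 = 0.16272 m⁴.
Centre of pressure: y_p = y_c + I_c/(y_c·A) = 3.7 + 0.16272/(3.7 × 2.034) = 3.7 + 0.0216216 = 3.72162 m along the plane.

h_p = 3.72 m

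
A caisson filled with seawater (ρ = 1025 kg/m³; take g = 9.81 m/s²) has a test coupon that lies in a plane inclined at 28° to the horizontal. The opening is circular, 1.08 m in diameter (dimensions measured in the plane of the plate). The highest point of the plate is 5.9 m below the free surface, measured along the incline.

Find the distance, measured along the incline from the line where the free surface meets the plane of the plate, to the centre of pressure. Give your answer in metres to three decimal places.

γ = ρg = 1025 × 9.81 / 1000 = 10.05525 kN/m³.
Let θ = 28° be the plate's angle to the horizontal; measure y along the incline from where the plane meets the free surface. Vertical depth h = y·sinθ with sinθ = 0.469472.
The centroid is at the centre, 0.54 m below the top of the plate, so y_c = 5.9 + 0.54 = 6.44 m and h_c = 6.44 × 0.469472 = 3.0234 m.
A = π(0.54)² = 0.916088 m².
Resultant F = γ·h_c·A = 10.05525 × 3.0234 × 0.916088 = 27.85 kN.
I_c = πr⁴/4 = π × 0.54⁴/4 = 0.0667828 m⁴.
Centre of pressure: y_p = y_c + I_c/(y_c·A) = 6.44 + 0.0667828/(6.44 × 0.916088) = 6.44 + 0.0113199 = 6.45132 m along the plane.

y_p = 6.451 m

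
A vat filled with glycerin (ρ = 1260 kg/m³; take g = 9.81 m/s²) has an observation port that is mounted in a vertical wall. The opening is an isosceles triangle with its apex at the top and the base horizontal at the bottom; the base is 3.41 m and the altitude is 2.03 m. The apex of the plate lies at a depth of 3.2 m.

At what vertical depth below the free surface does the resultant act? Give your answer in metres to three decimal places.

γ = ρg = 1260 × 9.81 / 1000 = 12.3606 kN/m³.
With the apex up, the centroid sits 2h/3 = 2 × 2.03/3 = 1.35333 m below the apex, so the centroid depth is h_c = 3.2 + 1.35333 = 4.55333 m.
A = ½ × 3.41 × 2.03 = 3.46115 m².
Resultant F = γ·h_c·A = 12.3606 × 4.55333 × 3.46115 = 194.8 kN.
I_c = b·h³/36 = 3.41 × 2.03³/36 = 0.792392 m⁴.
Centre of pressure: y_p = y_c + I_c/(y_c·A) = 4.55333 + 0.792392/(4.55333 × 3.46115) = 4.55333 + 0.0502795 = 4.60361 m along the plane.

h_p = 4.604 m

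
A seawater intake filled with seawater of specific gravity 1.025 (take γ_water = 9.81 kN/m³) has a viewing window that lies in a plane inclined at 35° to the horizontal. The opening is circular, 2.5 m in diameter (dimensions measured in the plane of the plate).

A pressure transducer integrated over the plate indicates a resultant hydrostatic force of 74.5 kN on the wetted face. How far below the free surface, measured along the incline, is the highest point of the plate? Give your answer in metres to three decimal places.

y_top ≈ 1.381 m

γ = 1.025 × 9.81 = 10.05525 kN/m³.
A = π(1.25)² = 4.90874 m².
From F = γ·h_c·A, the centroid depth is h_c = 74.5/(10.05525 × 4.90874) = 1.50936 m.
Let θ = 35° be the plate's angle to the horizontal; measure y along the incline from where the plane meets the free surface. Vertical depth h = y·sinθ with sinθ = 0.573576.
Along the incline, y_c = h_c/sinθ = 1.50936/0.573576 = 2.63149 m.
The centroid is at the centre, 1.25 m below the top of the plate, so the highest point sits at y_top = 2.63149 − 1.25 = 1.38149 m along the incline.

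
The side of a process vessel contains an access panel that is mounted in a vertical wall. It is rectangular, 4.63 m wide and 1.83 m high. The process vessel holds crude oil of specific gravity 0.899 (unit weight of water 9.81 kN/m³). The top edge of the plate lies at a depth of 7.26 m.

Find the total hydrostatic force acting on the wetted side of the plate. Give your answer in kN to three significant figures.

F ≈ 611 kN

γ = 0.899 × 9.81 = 8.81919 kN/m³.
The centroid lies 1.83/2 = 0.915 m below the top edge, so the centroid depth is h_c = 7.26 + 0.915 = 8.175 m.
A = 4.63 × 1.83 = 8.4729 m².
Resultant F = γ·h_c·A = 8.81919 × 8.175 × 8.4729 = 610.87 kN.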